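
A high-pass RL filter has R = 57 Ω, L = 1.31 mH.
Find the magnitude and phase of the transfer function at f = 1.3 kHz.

Step 1 — Angular frequency: ω = 2π·1300 = 8168 rad/s.
Step 2 — Transfer function: H(jω) = jωL/(R + jωL).
Step 3 — Numerator jωL = j·10.7; denominator R + jωL = 57 + j10.7.
Step 4 — H = 0.03404 + j0.1813.
Step 5 — Magnitude: |H| = 0.1845 (-14.7 dB); phase: φ = 79.4°.

|H| = 0.1845 (-14.7 dB), φ = 79.4°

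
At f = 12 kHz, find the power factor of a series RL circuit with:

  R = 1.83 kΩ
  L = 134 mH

Step 1 — Angular frequency: ω = 2π·f = 2π·1.2e+04 = 7.54e+04 rad/s.
Step 2 — Component impedances:
  R: Z = R = 1830 Ω
  L: Z = jωL = j·7.54e+04·0.134 = 0 + j1.01e+04 Ω
Step 3 — Series combination: Z_total = R + L = 1830 + j1.01e+04 Ω = 1.027e+04∠79.7° Ω.
Step 4 — Power factor: PF = cos(φ) = Re(Z)/|Z| = 1830/1.027e+04 = 0.1782.
Step 5 — Type: Im(Z) = 1.01e+04 ⇒ lagging (phase φ = 79.7°).

PF = 0.1782 (lagging, φ = 79.7°)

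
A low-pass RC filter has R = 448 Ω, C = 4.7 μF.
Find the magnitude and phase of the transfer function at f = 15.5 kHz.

Step 1 — Angular frequency: ω = 2π·1.55e+04 = 9.739e+04 rad/s.
Step 2 — Transfer function: H(jω) = 1/(1 + jωRC).
Step 3 — Denominator: 1 + jωRC = 1 + j·9.739e+04·448·4.7e-06 = 1 + j205.1.
Step 4 — H = 2.378e-05 - j0.004876.
Step 5 — Magnitude: |H| = 0.004876 (-46.2 dB); phase: φ = -89.7°.

|H| = 0.004876 (-46.2 dB), φ = -89.7°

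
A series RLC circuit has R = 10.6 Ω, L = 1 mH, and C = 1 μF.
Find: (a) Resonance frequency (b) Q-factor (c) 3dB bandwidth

Step 1 — Resonance: ω₀ = 1/√(LC) = 1/√(0.001·1e-06) = 3.162e+04 rad/s.
Step 2 — f₀ = ω₀/(2π) = 5033 Hz.
Step 3 — Series Q: Q = ω₀L/R = 3.162e+04·0.001/10.6 = 2.983.
Step 4 — Bandwidth: Δω = ω₀/Q = 1.06e+04 rad/s; BW = Δω/(2π) = 1687 Hz.

(a) f₀ = 5033 Hz  (b) Q = 2.983  (c) BW = 1687 Hz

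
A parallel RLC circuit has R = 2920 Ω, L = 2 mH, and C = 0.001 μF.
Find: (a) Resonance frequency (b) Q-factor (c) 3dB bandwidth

Step 1 — Resonance: ω₀ = 1/√(LC) = 1/√(0.002·1e-09) = 7.071e+05 rad/s.
Step 2 — f₀ = ω₀/(2π) = 1.125e+05 Hz.
Step 3 — Parallel Q: Q = R/(ω₀L) = 2920/(7.071e+05·0.002) = 2.065.
Step 4 — Bandwidth: Δω = ω₀/Q = 3.425e+05 rad/s; BW = Δω/(2π) = 5.451e+04 Hz.

(a) f₀ = 1.125e+05 Hz  (b) Q = 2.065  (c) BW = 5.451e+04 Hz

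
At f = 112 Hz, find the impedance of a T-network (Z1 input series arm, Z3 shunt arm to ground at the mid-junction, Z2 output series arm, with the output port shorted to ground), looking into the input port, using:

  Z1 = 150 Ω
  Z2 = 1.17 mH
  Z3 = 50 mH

Step 1 — Angular frequency: ω = 2π·f = 2π·112 = 703.7 rad/s.
Step 2 — Component impedances:
  Z1: Z = R = 150 Ω
  Z2: Z = jωL = j·703.7·0.00117 = 0 + j0.8233 Ω
  Z3: Z = jωL = j·703.7·0.05 = 0 + j35.19 Ω
Step 3 — With the output port shorted to ground, the output series arm Z2 runs from the junction to ground; the shunt arm Z3 also runs from the junction to ground. They appear in parallel: Z3 || Z2 = 0 + j0.8045 Ω.
Step 4 — Series with input arm Z1: Z_in = Z1 + (Z3 || Z2) = 150 + j0.8045 Ω = 150∠0.3° Ω.

Z = 150 + j0.8045 Ω = 150∠0.3° Ω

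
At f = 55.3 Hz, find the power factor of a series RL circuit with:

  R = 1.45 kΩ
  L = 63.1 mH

Step 1 — Angular frequency: ω = 2π·f = 2π·55.3 = 347.5 rad/s.
Step 2 — Component impedances:
  R: Z = R = 1450 Ω
  L: Z = jωL = j·347.5·0.0631 = 0 + j21.92 Ω
Step 3 — Series combination: Z_total = R + L = 1450 + j21.92 Ω = 1450∠0.9° Ω.
Step 4 — Power factor: PF = cos(φ) = Re(Z)/|Z| = 1450/1450.2 = 0.9999.
Step 5 — Type: Im(Z) = 21.92 ⇒ lagging (phase φ = 0.9°).

PF = 0.9999 (lagging, φ = 0.9°)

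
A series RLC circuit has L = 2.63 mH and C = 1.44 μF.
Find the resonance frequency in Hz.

Step 1 — Resonance condition Im(Z)=0 gives ω₀ = 1/√(LC).
Step 2 — ω₀ = 1/√(0.00263·1.44e-06) = 1.625e+04 rad/s.
Step 3 — f₀ = ω₀/(2π) = 2586 Hz.

f₀ = 2586 Hz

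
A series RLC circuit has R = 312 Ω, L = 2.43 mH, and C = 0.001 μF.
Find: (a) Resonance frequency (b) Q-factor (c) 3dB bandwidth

Step 1 — Resonance: ω₀ = 1/√(LC) = 1/√(0.00243·1e-09) = 6.415e+05 rad/s.
Step 2 — f₀ = ω₀/(2π) = 1.021e+05 Hz.
Step 3 — Series Q: Q = ω₀L/R = 6.415e+05·0.00243/312 = 4.996.
Step 4 — Bandwidth: Δω = ω₀/Q = 1.284e+05 rad/s; BW = Δω/(2π) = 2.043e+04 Hz.

(a) f₀ = 1.021e+05 Hz  (b) Q = 4.996  (c) BW = 2.043e+04 Hz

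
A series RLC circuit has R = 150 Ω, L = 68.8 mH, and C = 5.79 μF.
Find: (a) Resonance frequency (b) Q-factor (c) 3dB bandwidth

Step 1 — Resonance condition Im(Z)=0 gives ω₀ = 1/√(LC).
Step 2 — ω₀ = 1/√(0.0688·5.79e-06) = 1584 rad/s.
Step 3 — f₀ = ω₀/(2π) = 252.2 Hz.
Step 4 — Series Q: Q = ω₀L/R = 1584·0.0688/150 = 0.7267.
Step 5 — 3dB bandwidth: Δω = ω₀/Q = 2180 rad/s; BW = Δω/(2π) = 347 Hz.

(a) f₀ = 252.2 Hz  (b) Q = 0.7267  (c) BW = 347 Hz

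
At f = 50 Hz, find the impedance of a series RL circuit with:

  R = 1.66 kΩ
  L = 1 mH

Step 1 — Angular frequency: ω = 2π·f = 2π·50 = 314.2 rad/s.
Step 2 — Component impedances:
  R: Z = R = 1660 Ω
  L: Z = jωL = j·314.2·0.001 = 0 + j0.3142 Ω
Step 3 — Series combination: Z_total = R + L = 1660 + j0.3142 Ω = 1660∠0.0° Ω.

Z = 1660 + j0.3142 Ω = 1660∠0.0° Ω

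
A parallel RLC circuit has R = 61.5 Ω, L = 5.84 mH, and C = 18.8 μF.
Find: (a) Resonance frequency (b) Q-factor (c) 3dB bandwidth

Step 1 — Resonance: ω₀ = 1/√(LC) = 1/√(0.00584·1.88e-05) = 3018 rad/s.
Step 2 — f₀ = ω₀/(2π) = 480.3 Hz.
Step 3 — Parallel Q: Q = R/(ω₀L) = 61.5/(3018·0.00584) = 3.489.
Step 4 — Bandwidth: Δω = ω₀/Q = 864.9 rad/s; BW = Δω/(2π) = 137.7 Hz.

(a) f₀ = 480.3 Hz  (b) Q = 3.489  (c) BW = 137.7 Hz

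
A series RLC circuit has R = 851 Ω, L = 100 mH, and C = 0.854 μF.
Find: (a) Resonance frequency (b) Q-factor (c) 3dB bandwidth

Step 1 — Resonance: ω₀ = 1/√(LC) = 1/√(0.1·8.54e-07) = 3422 rad/s.
Step 2 — f₀ = ω₀/(2π) = 544.6 Hz.
Step 3 — Series Q: Q = ω₀L/R = 3422·0.1/851 = 0.4021.
Step 4 — Bandwidth: Δω = ω₀/Q = 8510 rad/s; BW = Δω/(2π) = 1354 Hz.

(a) f₀ = 544.6 Hz  (b) Q = 0.4021  (c) BW = 1354 Hz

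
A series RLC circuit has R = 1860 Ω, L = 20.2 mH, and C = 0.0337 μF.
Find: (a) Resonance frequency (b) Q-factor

Step 1 — Resonance condition Im(Z)=0 gives ω₀ = 1/√(LC).
Step 2 — ω₀ = 1/√(0.0202·3.37e-08) = 3.833e+04 rad/s.
Step 3 — f₀ = ω₀/(2π) = 6100 Hz.
Step 4 — Series Q: Q = ω₀L/R = 3.833e+04·0.0202/1860 = 0.4162.

(a) f₀ = 6100 Hz  (b) Q = 0.4162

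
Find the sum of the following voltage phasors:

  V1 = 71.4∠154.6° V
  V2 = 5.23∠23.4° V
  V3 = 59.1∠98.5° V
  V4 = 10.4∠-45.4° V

Step 1 — Convert each phasor to rectangular form:
  V1 = 71.4·(cos(154.6°) + j·sin(154.6°)) = -64.5 + j30.63 V
  V2 = 5.23·(cos(23.4°) + j·sin(23.4°)) = 4.8 + j2.077 V
  V3 = 59.1·(cos(98.5°) + j·sin(98.5°)) = -8.736 + j58.45 V
  V4 = 10.4·(cos(-45.4°) + j·sin(-45.4°)) = 7.302 - j7.405 V
Step 2 — Sum components: V_total = -61.13 + j83.75 V.
Step 3 — Convert to polar: |V_total| = 103.7 V, ∠V_total = 126.1°.

V_total = 103.7∠126.1° V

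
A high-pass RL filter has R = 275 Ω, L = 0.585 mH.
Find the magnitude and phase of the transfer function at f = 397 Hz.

Step 1 — Angular frequency: ω = 2π·397 = 2494 rad/s.
Step 2 — Transfer function: H(jω) = jωL/(R + jωL).
Step 3 — Numerator jωL = j·1.459; denominator R + jωL = 275 + j1.459.
Step 4 — H = 2.816e-05 + j0.005306.
Step 5 — Magnitude: |H| = 0.005306 (-45.5 dB); phase: φ = 89.7°.

|H| = 0.005306 (-45.5 dB), φ = 89.7°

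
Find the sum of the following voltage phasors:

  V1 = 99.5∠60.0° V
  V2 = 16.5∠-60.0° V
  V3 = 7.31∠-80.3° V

Step 1 — Convert each phasor to rectangular form:
  V1 = 99.5·(cos(60.0°) + j·sin(60.0°)) = 49.75 + j86.17 V
  V2 = 16.5·(cos(-60.0°) + j·sin(-60.0°)) = 8.25 - j14.29 V
  V3 = 7.31·(cos(-80.3°) + j·sin(-80.3°)) = 1.232 - j7.205 V
Step 2 — Sum components: V_total = 59.23 + j64.67 V.
Step 3 — Convert to polar: |V_total| = 87.7 V, ∠V_total = 47.5°.

V_total = 87.7∠47.5° V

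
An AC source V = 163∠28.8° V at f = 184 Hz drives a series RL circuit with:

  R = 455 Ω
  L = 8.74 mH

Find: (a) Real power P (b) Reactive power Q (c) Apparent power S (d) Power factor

Step 1 — Angular frequency: ω = 2π·f = 2π·184 = 1156 rad/s.
Step 2 — Component impedances:
  R: Z = R = 455 Ω
  L: Z = jωL = j·1156·0.00874 = 0 + j10.1 Ω
Step 3 — Series combination: Z_total = R + L = 455 + j10.1 Ω = 455.1∠1.3° Ω.
Step 4 — Source phasor: V = 163∠28.8° V = 142.8 + j78.53 V.
Step 5 — Current: I = V / Z = 0.3176 + j0.1655 A = 0.3582∠27.5° A.
Step 6 — Complex power: S = V·I* = 58.36 + j1.296 VA.
Step 7 — Real power: P = Re(S) = 58.36 W.
Step 8 — Reactive power: Q = Im(S) = 1.296 VAR.
Step 9 — Apparent power: |S| = 58.38 VA.
Step 10 — Power factor: PF = P/|S| = 0.9998 (lagging).

(a) P = 58.36 W  (b) Q = 1.296 VAR  (c) S = 58.38 VA  (d) PF = 0.9998 (lagging)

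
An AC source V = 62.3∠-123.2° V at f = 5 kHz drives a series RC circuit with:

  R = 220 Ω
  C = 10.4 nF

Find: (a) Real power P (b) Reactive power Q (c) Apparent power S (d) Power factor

Step 1 — Angular frequency: ω = 2π·f = 2π·5000 = 3.142e+04 rad/s.
Step 2 — Component impedances:
  R: Z = R = 220 Ω
  C: Z = 1/(jωC) = -j/(ω·C) = 0 - j3061 Ω
Step 3 — Series combination: Z_total = R + C = 220 - j3061 Ω = 3069∠-85.9° Ω.
Step 4 — Source phasor: V = 62.3∠-123.2° V = -34.11 - j52.13 V.
Step 5 — Current: I = V / Z = 0.01615 - j0.01231 A = 0.0203∠-37.3° A.
Step 6 — Complex power: S = V·I* = 0.09068 - j1.262 VA.
Step 7 — Real power: P = Re(S) = 0.09068 W.
Step 8 — Reactive power: Q = Im(S) = -1.262 VAR.
Step 9 — Apparent power: |S| = 1.265 VA.
Step 10 — Power factor: PF = P/|S| = 0.07169 (leading).

(a) P = 0.09068 W  (b) Q = -1.262 VAR  (c) S = 1.265 VA  (d) PF = 0.07169 (leading)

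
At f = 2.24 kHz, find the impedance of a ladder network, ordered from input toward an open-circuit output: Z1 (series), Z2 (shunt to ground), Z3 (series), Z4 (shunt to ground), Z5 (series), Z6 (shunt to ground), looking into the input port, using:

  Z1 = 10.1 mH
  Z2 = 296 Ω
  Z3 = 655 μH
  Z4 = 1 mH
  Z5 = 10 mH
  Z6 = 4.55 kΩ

Step 1 — Angular frequency: ω = 2π·f = 2π·2240 = 1.407e+04 rad/s.
Step 2 — Component impedances:
  Z1: Z = jωL = j·1.407e+04·0.0101 = 0 + j142.2 Ω
  Z2: Z = R = 296 Ω
  Z3: Z = jωL = j·1.407e+04·0.000655 = 0 + j9.219 Ω
  Z4: Z = jωL = j·1.407e+04·0.001 = 0 + j14.07 Ω
  Z5: Z = jωL = j·1.407e+04·0.01 = 0 + j140.7 Ω
  Z6: Z = R = 4550 Ω
Step 3 — Ladder network (open output): work backward from the far end, alternating series and parallel combinations. Z_in = 1.864 + j165.3 Ω = 165.3∠89.4° Ω.

Z = 1.864 + j165.3 Ω = 165.3∠89.4° Ω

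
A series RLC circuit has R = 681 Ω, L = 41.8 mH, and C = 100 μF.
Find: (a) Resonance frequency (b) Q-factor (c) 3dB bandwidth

Step 1 — Resonance: ω₀ = 1/√(LC) = 1/√(0.0418·0.0001) = 489.1 rad/s.
Step 2 — f₀ = ω₀/(2π) = 77.85 Hz.
Step 3 — Series Q: Q = ω₀L/R = 489.1·0.0418/681 = 0.03002.
Step 4 — Bandwidth: Δω = ω₀/Q = 1.629e+04 rad/s; BW = Δω/(2π) = 2593 Hz.

(a) f₀ = 77.85 Hz  (b) Q = 0.03002  (c) BW = 2593 Hz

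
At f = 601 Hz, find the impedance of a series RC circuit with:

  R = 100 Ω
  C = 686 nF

Step 1 — Angular frequency: ω = 2π·f = 2π·601 = 3776 rad/s.
Step 2 — Component impedances:
  R: Z = R = 100 Ω
  C: Z = 1/(jωC) = -j/(ω·C) = 0 - j386 Ω
Step 3 — Series combination: Z_total = R + C = 100 - j386 Ω = 398.8∠-75.5° Ω.

Z = 100 - j386 Ω = 398.8∠-75.5° Ω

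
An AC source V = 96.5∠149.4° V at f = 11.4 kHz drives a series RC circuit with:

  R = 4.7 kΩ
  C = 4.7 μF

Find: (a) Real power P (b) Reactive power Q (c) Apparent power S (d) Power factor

Step 1 — Angular frequency: ω = 2π·f = 2π·1.14e+04 = 7.163e+04 rad/s.
Step 2 — Component impedances:
  R: Z = R = 4700 Ω
  C: Z = 1/(jωC) = -j/(ω·C) = 0 - j2.97 Ω
Step 3 — Series combination: Z_total = R + C = 4700 - j2.97 Ω = 4700∠-0.0° Ω.
Step 4 — Source phasor: V = 96.5∠149.4° V = -83.06 + j49.12 V.
Step 5 — Current: I = V / Z = -0.01768 + j0.01044 A = 0.02053∠149.4° A.
Step 6 — Complex power: S = V·I* = 1.981 - j0.001252 VA.
Step 7 — Real power: P = Re(S) = 1.981 W.
Step 8 — Reactive power: Q = Im(S) = -0.001252 VAR.
Step 9 — Apparent power: |S| = 1.981 VA.
Step 10 — Power factor: PF = P/|S| = 1 (leading).

(a) P = 1.981 W  (b) Q = -0.001252 VAR  (c) S = 1.981 VA  (d) PF = 1 (leading)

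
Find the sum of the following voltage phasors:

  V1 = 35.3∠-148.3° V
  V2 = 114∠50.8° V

Step 1 — Convert each phasor to rectangular form:
  V1 = 35.3·(cos(-148.3°) + j·sin(-148.3°)) = -30.03 - j18.55 V
  V2 = 114·(cos(50.8°) + j·sin(50.8°)) = 72.05 + j88.34 V
Step 2 — Sum components: V_total = 42.02 + j69.79 V.
Step 3 — Convert to polar: |V_total| = 81.47 V, ∠V_total = 59.0°.

V_total = 81.47∠59.0° V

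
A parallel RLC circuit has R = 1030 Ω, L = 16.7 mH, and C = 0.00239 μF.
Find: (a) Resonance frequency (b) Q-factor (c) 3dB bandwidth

Step 1 — Resonance: ω₀ = 1/√(LC) = 1/√(0.0167·2.39e-09) = 1.583e+05 rad/s.
Step 2 — f₀ = ω₀/(2π) = 2.519e+04 Hz.
Step 3 — Parallel Q: Q = R/(ω₀L) = 1030/(1.583e+05·0.0167) = 0.3897.
Step 4 — Bandwidth: Δω = ω₀/Q = 4.062e+05 rad/s; BW = Δω/(2π) = 6.465e+04 Hz.

(a) f₀ = 2.519e+04 Hz  (b) Q = 0.3897  (c) BW = 6.465e+04 Hz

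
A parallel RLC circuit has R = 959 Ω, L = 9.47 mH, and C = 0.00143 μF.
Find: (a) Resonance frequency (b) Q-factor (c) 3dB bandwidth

Step 1 — Resonance: ω₀ = 1/√(LC) = 1/√(0.00947·1.43e-09) = 2.717e+05 rad/s.
Step 2 — f₀ = ω₀/(2π) = 4.325e+04 Hz.
Step 3 — Parallel Q: Q = R/(ω₀L) = 959/(2.717e+05·0.00947) = 0.3727.
Step 4 — Bandwidth: Δω = ω₀/Q = 7.292e+05 rad/s; BW = Δω/(2π) = 1.161e+05 Hz.

(a) f₀ = 4.325e+04 Hz  (b) Q = 0.3727  (c) BW = 1.161e+05 Hz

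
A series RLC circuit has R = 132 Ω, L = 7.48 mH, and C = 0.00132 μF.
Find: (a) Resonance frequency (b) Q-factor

Step 1 — Resonance condition Im(Z)=0 gives ω₀ = 1/√(LC).
Step 2 — ω₀ = 1/√(0.00748·1.32e-09) = 3.182e+05 rad/s.
Step 3 — f₀ = ω₀/(2π) = 5.065e+04 Hz.
Step 4 — Series Q: Q = ω₀L/R = 3.182e+05·0.00748/132 = 18.03.

(a) f₀ = 5.065e+04 Hz  (b) Q = 18.03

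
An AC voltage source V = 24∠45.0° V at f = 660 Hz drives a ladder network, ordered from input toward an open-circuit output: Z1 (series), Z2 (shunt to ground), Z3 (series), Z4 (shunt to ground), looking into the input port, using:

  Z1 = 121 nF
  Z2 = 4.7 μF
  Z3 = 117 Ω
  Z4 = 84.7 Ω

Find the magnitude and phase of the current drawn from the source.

Step 1 — Angular frequency: ω = 2π·f = 2π·660 = 4147 rad/s.
Step 2 — Component impedances:
  Z1: Z = 1/(jωC) = -j/(ω·C) = 0 - j1993 Ω
  Z2: Z = 1/(jωC) = -j/(ω·C) = 0 - j51.31 Ω
  Z3: Z = R = 117 Ω
  Z4: Z = R = 84.7 Ω
Step 3 — Ladder network (open output): work backward from the far end, alternating series and parallel combinations. Z_in = 12.26 - j2041 Ω = 2041∠-89.7° Ω.
Step 4 — Source phasor: V = 24∠45.0° V = 16.97 + j16.97 V.
Step 5 — Ohm's law: I = V / Z_total = (16.97 + j16.97) / (12.26 - j2041) = -0.008264 + j0.008364 A.
Step 6 — Convert to polar: |I| = 0.01176 A, ∠I = 134.7°.

I = 0.01176∠134.7° A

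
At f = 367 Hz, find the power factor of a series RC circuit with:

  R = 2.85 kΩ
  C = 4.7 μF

Step 1 — Angular frequency: ω = 2π·f = 2π·367 = 2306 rad/s.
Step 2 — Component impedances:
  R: Z = R = 2850 Ω
  C: Z = 1/(jωC) = -j/(ω·C) = 0 - j92.27 Ω
Step 3 — Series combination: Z_total = R + C = 2850 - j92.27 Ω = 2851∠-1.9° Ω.
Step 4 — Power factor: PF = cos(φ) = Re(Z)/|Z| = 2850/2851.5 = 0.9995.
Step 5 — Type: Im(Z) = -92.27 ⇒ leading (phase φ = -1.9°).

PF = 0.9995 (leading, φ = -1.9°)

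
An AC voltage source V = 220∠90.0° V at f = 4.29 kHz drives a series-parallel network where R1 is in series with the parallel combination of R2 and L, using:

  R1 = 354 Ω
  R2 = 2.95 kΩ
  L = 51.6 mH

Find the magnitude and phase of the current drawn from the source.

Step 1 — Angular frequency: ω = 2π·f = 2π·4290 = 2.695e+04 rad/s.
Step 2 — Component impedances:
  R1: Z = R = 354 Ω
  R2: Z = R = 2950 Ω
  L: Z = jωL = j·2.695e+04·0.0516 = 0 + j1391 Ω
Step 3 — Parallel branch: R2 || L = 1/(1/R2 + 1/L) = 536.5 + j1138 Ω.
Step 4 — Series with R1: Z_total = R1 + (R2 || L) = 890.5 + j1138 Ω = 1445∠52.0° Ω.
Step 5 — Source phasor: V = 220∠90.0° V = 0 + j220 V.
Step 6 — Ohm's law: I = V / Z_total = (0 + j220) / (890.5 + j1138) = 0.1199 + j0.09383 A.
Step 7 — Convert to polar: |I| = 0.1523 A, ∠I = 38.0°.

I = 0.1523∠38.0° A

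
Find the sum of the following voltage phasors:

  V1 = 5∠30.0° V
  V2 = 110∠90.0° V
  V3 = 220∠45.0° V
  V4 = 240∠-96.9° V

Step 1 — Convert each phasor to rectangular form:
  V1 = 5·(cos(30.0°) + j·sin(30.0°)) = 4.33 + j2.5 V
  V2 = 110·(cos(90.0°) + j·sin(90.0°)) = 0 + j110 V
  V3 = 220·(cos(45.0°) + j·sin(45.0°)) = 155.6 + j155.6 V
  V4 = 240·(cos(-96.9°) + j·sin(-96.9°)) = -28.83 - j238.3 V
Step 2 — Sum components: V_total = 131.1 + j29.8 V.
Step 3 — Convert to polar: |V_total| = 134.4 V, ∠V_total = 12.8°.

V_total = 134.4∠12.8° V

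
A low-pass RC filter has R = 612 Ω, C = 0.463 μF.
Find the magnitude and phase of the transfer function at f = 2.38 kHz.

Step 1 — Angular frequency: ω = 2π·2380 = 1.495e+04 rad/s.
Step 2 — Transfer function: H(jω) = 1/(1 + jωRC).
Step 3 — Denominator: 1 + jωRC = 1 + j·1.495e+04·612·4.63e-07 = 1 + j4.237.
Step 4 — H = 0.05276 - j0.2235.
Step 5 — Magnitude: |H| = 0.2297 (-12.8 dB); phase: φ = -76.7°.

|H| = 0.2297 (-12.8 dB), φ = -76.7°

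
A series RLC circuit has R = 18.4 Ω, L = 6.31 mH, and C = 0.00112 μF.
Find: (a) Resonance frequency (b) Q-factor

Step 1 — Resonance condition Im(Z)=0 gives ω₀ = 1/√(LC).
Step 2 — ω₀ = 1/√(0.00631·1.12e-09) = 3.762e+05 rad/s.
Step 3 — f₀ = ω₀/(2π) = 5.987e+04 Hz.
Step 4 — Series Q: Q = ω₀L/R = 3.762e+05·0.00631/18.4 = 129.

(a) f₀ = 5.987e+04 Hz  (b) Q = 129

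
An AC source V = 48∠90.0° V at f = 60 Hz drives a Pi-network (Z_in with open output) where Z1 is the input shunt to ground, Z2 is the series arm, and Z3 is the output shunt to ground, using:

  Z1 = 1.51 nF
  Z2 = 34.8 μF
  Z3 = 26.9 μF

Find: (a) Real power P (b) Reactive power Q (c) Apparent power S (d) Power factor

Step 1 — Angular frequency: ω = 2π·f = 2π·60 = 377 rad/s.
Step 2 — Component impedances:
  Z1: Z = 1/(jωC) = -j/(ω·C) = 0 - j1.757e+06 Ω
  Z2: Z = 1/(jωC) = -j/(ω·C) = 0 - j76.22 Ω
  Z3: Z = 1/(jωC) = -j/(ω·C) = 0 - j98.61 Ω
Step 3 — With open output, the series arm Z2 and the output shunt Z3 appear in series to ground: Z2 + Z3 = 0 - j174.8 Ω.
Step 4 — Parallel with input shunt Z1: Z_in = Z1 || (Z2 + Z3) = 0 - j174.8 Ω = 174.8∠-90.0° Ω.
Step 5 — Source phasor: V = 48∠90.0° V = 0 + j48 V.
Step 6 — Current: I = V / Z = -0.2746 A = 0.2746∠180.0° A.
Step 7 — Complex power: S = V·I* = 0 - j13.18 VA.
Step 8 — Real power: P = Re(S) = 0 W.
Step 9 — Reactive power: Q = Im(S) = -13.18 VAR.
Step 10 — Apparent power: |S| = 13.18 VA.
Step 11 — Power factor: PF = P/|S| = 0 (leading).

(a) P = 0 W  (b) Q = -13.18 VAR  (c) S = 13.18 VA  (d) PF = 0 (leading)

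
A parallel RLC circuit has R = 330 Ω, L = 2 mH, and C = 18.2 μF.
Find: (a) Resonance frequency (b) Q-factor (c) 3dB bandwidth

Step 1 — Resonance: ω₀ = 1/√(LC) = 1/√(0.002·1.82e-05) = 5241 rad/s.
Step 2 — f₀ = ω₀/(2π) = 834.2 Hz.
Step 3 — Parallel Q: Q = R/(ω₀L) = 330/(5241·0.002) = 31.48.
Step 4 — Bandwidth: Δω = ω₀/Q = 166.5 rad/s; BW = Δω/(2π) = 26.5 Hz.

(a) f₀ = 834.2 Hz  (b) Q = 31.48  (c) BW = 26.5 Hz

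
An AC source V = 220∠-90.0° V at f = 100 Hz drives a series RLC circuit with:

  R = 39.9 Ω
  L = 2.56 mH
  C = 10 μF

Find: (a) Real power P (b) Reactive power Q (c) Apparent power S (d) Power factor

Step 1 — Angular frequency: ω = 2π·f = 2π·100 = 628.3 rad/s.
Step 2 — Component impedances:
  R: Z = R = 39.9 Ω
  L: Z = jωL = j·628.3·0.00256 = 0 + j1.608 Ω
  C: Z = 1/(jωC) = -j/(ω·C) = 0 - j159.2 Ω
Step 3 — Series combination: Z_total = R + L + C = 39.9 - j157.5 Ω = 162.5∠-75.8° Ω.
Step 4 — Source phasor: V = 220∠-90.0° V = 0 - j220 V.
Step 5 — Current: I = V / Z = 1.312 - j0.3323 A = 1.354∠-14.2° A.
Step 6 — Complex power: S = V·I* = 73.11 - j288.7 VA.
Step 7 — Real power: P = Re(S) = 73.11 W.
Step 8 — Reactive power: Q = Im(S) = -288.7 VAR.
Step 9 — Apparent power: |S| = 297.8 VA.
Step 10 — Power factor: PF = P/|S| = 0.2455 (leading).

(a) P = 73.11 W  (b) Q = -288.7 VAR  (c) S = 297.8 VA  (d) PF = 0.2455 (leading)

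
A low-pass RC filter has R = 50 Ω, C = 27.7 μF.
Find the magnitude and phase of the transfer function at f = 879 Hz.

Step 1 — Angular frequency: ω = 2π·879 = 5523 rad/s.
Step 2 — Transfer function: H(jω) = 1/(1 + jωRC).
Step 3 — Denominator: 1 + jωRC = 1 + j·5523·50·2.77e-05 = 1 + j7.649.
Step 4 — H = 0.0168 - j0.1285.
Step 5 — Magnitude: |H| = 0.1296 (-17.7 dB); phase: φ = -82.6°.

|H| = 0.1296 (-17.7 dB), φ = -82.6°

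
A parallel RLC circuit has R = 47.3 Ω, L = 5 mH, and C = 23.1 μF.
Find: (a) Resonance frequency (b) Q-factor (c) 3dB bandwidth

Step 1 — Resonance: ω₀ = 1/√(LC) = 1/√(0.005·2.31e-05) = 2942 rad/s.
Step 2 — f₀ = ω₀/(2π) = 468.3 Hz.
Step 3 — Parallel Q: Q = R/(ω₀L) = 47.3/(2942·0.005) = 3.215.
Step 4 — Bandwidth: Δω = ω₀/Q = 915.2 rad/s; BW = Δω/(2π) = 145.7 Hz.

(a) f₀ = 468.3 Hz  (b) Q = 3.215  (c) BW = 145.7 Hz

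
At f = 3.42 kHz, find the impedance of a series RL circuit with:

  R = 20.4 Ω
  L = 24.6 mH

Step 1 — Angular frequency: ω = 2π·f = 2π·3420 = 2.149e+04 rad/s.
Step 2 — Component impedances:
  R: Z = R = 20.4 Ω
  L: Z = jωL = j·2.149e+04·0.0246 = 0 + j528.6 Ω
Step 3 — Series combination: Z_total = R + L = 20.4 + j528.6 Ω = 529∠87.8° Ω.

Z = 20.4 + j528.6 Ω = 529∠87.8° Ω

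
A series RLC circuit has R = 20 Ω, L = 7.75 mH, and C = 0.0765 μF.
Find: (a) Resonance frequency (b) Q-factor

Step 1 — Resonance condition Im(Z)=0 gives ω₀ = 1/√(LC).
Step 2 — ω₀ = 1/√(0.00775·7.65e-08) = 4.107e+04 rad/s.
Step 3 — f₀ = ω₀/(2π) = 6536 Hz.
Step 4 — Series Q: Q = ω₀L/R = 4.107e+04·0.00775/20 = 15.91.

(a) f₀ = 6536 Hz  (b) Q = 15.91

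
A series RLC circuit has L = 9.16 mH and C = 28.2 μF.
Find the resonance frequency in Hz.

Step 1 — Resonance condition Im(Z)=0 gives ω₀ = 1/√(LC).
Step 2 — ω₀ = 1/√(0.00916·2.82e-05) = 1968 rad/s.
Step 3 — f₀ = ω₀/(2π) = 313.1 Hz.

f₀ = 313.1 Hz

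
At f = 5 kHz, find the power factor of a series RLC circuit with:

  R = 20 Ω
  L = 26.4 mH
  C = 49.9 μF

Step 1 — Angular frequency: ω = 2π·f = 2π·5000 = 3.142e+04 rad/s.
Step 2 — Component impedances:
  R: Z = R = 20 Ω
  L: Z = jωL = j·3.142e+04·0.0264 = 0 + j829.4 Ω
  C: Z = 1/(jωC) = -j/(ω·C) = 0 - j0.6379 Ω
Step 3 — Series combination: Z_total = R + L + C = 20 + j828.7 Ω = 829∠88.6° Ω.
Step 4 — Power factor: PF = cos(φ) = Re(Z)/|Z| = 20/829 = 0.02413.
Step 5 — Type: Im(Z) = 828.7 ⇒ lagging (phase φ = 88.6°).

PF = 0.02413 (lagging, φ = 88.6°)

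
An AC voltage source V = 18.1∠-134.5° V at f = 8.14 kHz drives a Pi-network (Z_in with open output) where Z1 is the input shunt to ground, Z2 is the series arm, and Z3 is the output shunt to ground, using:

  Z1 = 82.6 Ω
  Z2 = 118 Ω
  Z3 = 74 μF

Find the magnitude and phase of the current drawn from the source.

Step 1 — Angular frequency: ω = 2π·f = 2π·8140 = 5.115e+04 rad/s.
Step 2 — Component impedances:
  Z1: Z = R = 82.6 Ω
  Z2: Z = R = 118 Ω
  Z3: Z = 1/(jωC) = -j/(ω·C) = 0 - j0.2642 Ω
Step 3 — With open output, the series arm Z2 and the output shunt Z3 appear in series to ground: Z2 + Z3 = 118 - j0.2642 Ω.
Step 4 — Parallel with input shunt Z1: Z_in = Z1 || (Z2 + Z3) = 48.59 - j0.0448 Ω = 48.59∠-0.1° Ω.
Step 5 — Source phasor: V = 18.1∠-134.5° V = -12.69 - j12.91 V.
Step 6 — Ohm's law: I = V / Z_total = (-12.69 - j12.91) / (48.59 - j0.0448) = -0.2609 - j0.2659 A.
Step 7 — Convert to polar: |I| = 0.3725 A, ∠I = -134.4°.

I = 0.3725∠-134.4° A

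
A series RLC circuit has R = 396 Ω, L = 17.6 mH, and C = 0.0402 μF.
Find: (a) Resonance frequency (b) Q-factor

Step 1 — Resonance condition Im(Z)=0 gives ω₀ = 1/√(LC).
Step 2 — ω₀ = 1/√(0.0176·4.02e-08) = 3.76e+04 rad/s.
Step 3 — f₀ = ω₀/(2π) = 5983 Hz.
Step 4 — Series Q: Q = ω₀L/R = 3.76e+04·0.0176/396 = 1.671.

(a) f₀ = 5983 Hz  (b) Q = 1.671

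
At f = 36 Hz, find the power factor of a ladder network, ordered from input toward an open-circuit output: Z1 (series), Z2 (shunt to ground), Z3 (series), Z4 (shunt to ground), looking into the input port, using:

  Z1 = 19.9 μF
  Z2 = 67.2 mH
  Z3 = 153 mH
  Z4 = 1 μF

Step 1 — Angular frequency: ω = 2π·f = 2π·36 = 226.2 rad/s.
Step 2 — Component impedances:
  Z1: Z = 1/(jωC) = -j/(ω·C) = 0 - j222.2 Ω
  Z2: Z = jωL = j·226.2·0.0672 = 0 + j15.2 Ω
  Z3: Z = jωL = j·226.2·0.153 = 0 + j34.61 Ω
  Z4: Z = 1/(jωC) = -j/(ω·C) = 0 - j4421 Ω
Step 3 — Ladder network (open output): work backward from the far end, alternating series and parallel combinations. Z_in = 0 - j206.9 Ω = 206.9∠-90.0° Ω.
Step 4 — Power factor: PF = cos(φ) = Re(Z)/|Z| = 0/206.9 = 0.
Step 5 — Type: Im(Z) = -206.9 ⇒ leading (phase φ = -90.0°).

PF = 0 (leading, φ = -90.0°)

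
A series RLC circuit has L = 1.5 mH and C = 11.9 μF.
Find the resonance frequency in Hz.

Step 1 — Resonance condition Im(Z)=0 gives ω₀ = 1/√(LC).
Step 2 — ω₀ = 1/√(0.0015·1.19e-05) = 7485 rad/s.
Step 3 — f₀ = ω₀/(2π) = 1191 Hz.

f₀ = 1191 Hz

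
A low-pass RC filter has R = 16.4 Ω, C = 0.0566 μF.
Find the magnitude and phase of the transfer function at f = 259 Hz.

Step 1 — Angular frequency: ω = 2π·259 = 1627 rad/s.
Step 2 — Transfer function: H(jω) = 1/(1 + jωRC).
Step 3 — Denominator: 1 + jωRC = 1 + j·1627·16.4·5.66e-08 = 1 + j0.001511.
Step 4 — H = 1 - j0.001511.
Step 5 — Magnitude: |H| = 1 (-0.0 dB); phase: φ = -0.1°.

|H| = 1 (-0.0 dB), φ = -0.1°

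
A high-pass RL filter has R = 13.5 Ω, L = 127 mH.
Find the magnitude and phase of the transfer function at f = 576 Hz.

Step 1 — Angular frequency: ω = 2π·576 = 3619 rad/s.
Step 2 — Transfer function: H(jω) = jωL/(R + jωL).
Step 3 — Numerator jωL = j·459.6; denominator R + jωL = 13.5 + j459.6.
Step 4 — H = 0.9991 + j0.02935.
Step 5 — Magnitude: |H| = 0.9996 (-0.0 dB); phase: φ = 1.7°.

|H| = 0.9996 (-0.0 dB), φ = 1.7°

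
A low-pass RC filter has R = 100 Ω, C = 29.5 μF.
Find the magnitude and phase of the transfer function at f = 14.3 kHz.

Step 1 — Angular frequency: ω = 2π·1.43e+04 = 8.985e+04 rad/s.
Step 2 — Transfer function: H(jω) = 1/(1 + jωRC).
Step 3 — Denominator: 1 + jωRC = 1 + j·8.985e+04·100·2.95e-05 = 1 + j265.1.
Step 4 — H = 1.423e-05 - j0.003773.
Step 5 — Magnitude: |H| = 0.003773 (-48.5 dB); phase: φ = -89.8°.

|H| = 0.003773 (-48.5 dB), φ = -89.8°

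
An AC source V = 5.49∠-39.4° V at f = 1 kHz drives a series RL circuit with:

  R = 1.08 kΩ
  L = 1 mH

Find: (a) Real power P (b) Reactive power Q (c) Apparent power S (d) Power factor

Step 1 — Angular frequency: ω = 2π·f = 2π·1000 = 6283 rad/s.
Step 2 — Component impedances:
  R: Z = R = 1080 Ω
  L: Z = jωL = j·6283·0.001 = 0 + j6.283 Ω
Step 3 — Series combination: Z_total = R + L = 1080 + j6.283 Ω = 1080∠0.3° Ω.
Step 4 — Source phasor: V = 5.49∠-39.4° V = 4.242 - j3.485 V.
Step 5 — Current: I = V / Z = 0.003909 - j0.003249 A = 0.005083∠-39.7° A.
Step 6 — Complex power: S = V·I* = 0.02791 + j0.0001624 VA.
Step 7 — Real power: P = Re(S) = 0.02791 W.
Step 8 — Reactive power: Q = Im(S) = 0.0001624 VAR.
Step 9 — Apparent power: |S| = 0.02791 VA.
Step 10 — Power factor: PF = P/|S| = 1 (lagging).

(a) P = 0.02791 W  (b) Q = 0.0001624 VAR  (c) S = 0.02791 VA  (d) PF = 1 (lagging)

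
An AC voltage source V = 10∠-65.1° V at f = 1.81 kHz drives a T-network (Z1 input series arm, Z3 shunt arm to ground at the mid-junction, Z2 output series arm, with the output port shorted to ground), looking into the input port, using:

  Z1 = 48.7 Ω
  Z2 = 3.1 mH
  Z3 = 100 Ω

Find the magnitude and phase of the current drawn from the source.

Step 1 — Angular frequency: ω = 2π·f = 2π·1810 = 1.137e+04 rad/s.
Step 2 — Component impedances:
  Z1: Z = R = 48.7 Ω
  Z2: Z = jωL = j·1.137e+04·0.0031 = 0 + j35.25 Ω
  Z3: Z = R = 100 Ω
Step 3 — With the output port shorted to ground, the output series arm Z2 runs from the junction to ground; the shunt arm Z3 also runs from the junction to ground. They appear in parallel: Z3 || Z2 = 11.06 + j31.36 Ω.
Step 4 — Series with input arm Z1: Z_in = Z1 + (Z3 || Z2) = 59.76 + j31.36 Ω = 67.48∠27.7° Ω.
Step 5 — Source phasor: V = 10∠-65.1° V = 4.21 - j9.07 V.
Step 6 — Ohm's law: I = V / Z_total = (4.21 - j9.07) / (59.76 + j31.36) = -0.00721 - j0.148 A.
Step 7 — Convert to polar: |I| = 0.1482 A, ∠I = -92.8°.

I = 0.1482∠-92.8° A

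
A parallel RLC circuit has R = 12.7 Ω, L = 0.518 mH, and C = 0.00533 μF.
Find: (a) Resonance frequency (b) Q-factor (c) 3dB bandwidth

Step 1 — Resonance: ω₀ = 1/√(LC) = 1/√(0.000518·5.33e-09) = 6.018e+05 rad/s.
Step 2 — f₀ = ω₀/(2π) = 9.578e+04 Hz.
Step 3 — Parallel Q: Q = R/(ω₀L) = 12.7/(6.018e+05·0.000518) = 0.04074.
Step 4 — Bandwidth: Δω = ω₀/Q = 1.477e+07 rad/s; BW = Δω/(2π) = 2.351e+06 Hz.

(a) f₀ = 9.578e+04 Hz  (b) Q = 0.04074  (c) BW = 2.351e+06 Hz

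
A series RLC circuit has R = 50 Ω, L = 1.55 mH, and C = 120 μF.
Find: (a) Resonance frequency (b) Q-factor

Step 1 — Resonance condition Im(Z)=0 gives ω₀ = 1/√(LC).
Step 2 — ω₀ = 1/√(0.00155·0.00012) = 2319 rad/s.
Step 3 — f₀ = ω₀/(2π) = 369 Hz.
Step 4 — Series Q: Q = ω₀L/R = 2319·0.00155/50 = 0.07188.

(a) f₀ = 369 Hz  (b) Q = 0.07188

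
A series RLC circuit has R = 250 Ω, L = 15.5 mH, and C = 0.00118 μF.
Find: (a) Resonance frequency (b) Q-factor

Step 1 — Resonance condition Im(Z)=0 gives ω₀ = 1/√(LC).
Step 2 — ω₀ = 1/√(0.0155·1.18e-09) = 2.338e+05 rad/s.
Step 3 — f₀ = ω₀/(2π) = 3.721e+04 Hz.
Step 4 — Series Q: Q = ω₀L/R = 2.338e+05·0.0155/250 = 14.5.

(a) f₀ = 3.721e+04 Hz  (b) Q = 14.5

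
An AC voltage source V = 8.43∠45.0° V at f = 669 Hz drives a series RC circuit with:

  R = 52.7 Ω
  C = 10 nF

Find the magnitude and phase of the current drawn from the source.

Step 1 — Angular frequency: ω = 2π·f = 2π·669 = 4203 rad/s.
Step 2 — Component impedances:
  R: Z = R = 52.7 Ω
  C: Z = 1/(jωC) = -j/(ω·C) = 0 - j2.379e+04 Ω
Step 3 — Series combination: Z_total = R + C = 52.7 - j2.379e+04 Ω = 2.379e+04∠-89.9° Ω.
Step 4 — Source phasor: V = 8.43∠45.0° V = 5.961 + j5.961 V.
Step 5 — Ohm's law: I = V / Z_total = (5.961 + j5.961) / (52.7 - j2.379e+04) = -0.00025 + j0.0002511 A.
Step 6 — Convert to polar: |I| = 0.0003544 A, ∠I = 134.9°.

I = 0.0003544∠134.9° A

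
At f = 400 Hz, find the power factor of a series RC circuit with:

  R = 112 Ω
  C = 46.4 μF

Step 1 — Angular frequency: ω = 2π·f = 2π·400 = 2513 rad/s.
Step 2 — Component impedances:
  R: Z = R = 112 Ω
  C: Z = 1/(jωC) = -j/(ω·C) = 0 - j8.575 Ω
Step 3 — Series combination: Z_total = R + C = 112 - j8.575 Ω = 112.3∠-4.4° Ω.
Step 4 — Power factor: PF = cos(φ) = Re(Z)/|Z| = 112/112.33 = 0.9971.
Step 5 — Type: Im(Z) = -8.575 ⇒ leading (phase φ = -4.4°).

PF = 0.9971 (leading, φ = -4.4°)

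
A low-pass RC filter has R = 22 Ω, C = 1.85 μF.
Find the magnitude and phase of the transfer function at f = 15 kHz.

Step 1 — Angular frequency: ω = 2π·1.5e+04 = 9.425e+04 rad/s.
Step 2 — Transfer function: H(jω) = 1/(1 + jωRC).
Step 3 — Denominator: 1 + jωRC = 1 + j·9.425e+04·22·1.85e-06 = 1 + j3.836.
Step 4 — H = 0.06364 - j0.2441.
Step 5 — Magnitude: |H| = 0.2523 (-12.0 dB); phase: φ = -75.4°.

|H| = 0.2523 (-12.0 dB), φ = -75.4°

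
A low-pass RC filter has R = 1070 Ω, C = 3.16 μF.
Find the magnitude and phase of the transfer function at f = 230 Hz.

Step 1 — Angular frequency: ω = 2π·230 = 1445 rad/s.
Step 2 — Transfer function: H(jω) = 1/(1 + jωRC).
Step 3 — Denominator: 1 + jωRC = 1 + j·1445·1070·3.16e-06 = 1 + j4.886.
Step 4 — H = 0.0402 - j0.1964.
Step 5 — Magnitude: |H| = 0.2005 (-14.0 dB); phase: φ = -78.4°.

|H| = 0.2005 (-14.0 dB), φ = -78.4°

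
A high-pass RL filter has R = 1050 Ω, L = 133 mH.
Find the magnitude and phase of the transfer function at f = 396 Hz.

Step 1 — Angular frequency: ω = 2π·396 = 2488 rad/s.
Step 2 — Transfer function: H(jω) = jωL/(R + jωL).
Step 3 — Numerator jωL = j·330.9; denominator R + jωL = 1050 + j330.9.
Step 4 — H = 0.09035 + j0.2867.
Step 5 — Magnitude: |H| = 0.3006 (-10.4 dB); phase: φ = 72.5°.

|H| = 0.3006 (-10.4 dB), φ = 72.5°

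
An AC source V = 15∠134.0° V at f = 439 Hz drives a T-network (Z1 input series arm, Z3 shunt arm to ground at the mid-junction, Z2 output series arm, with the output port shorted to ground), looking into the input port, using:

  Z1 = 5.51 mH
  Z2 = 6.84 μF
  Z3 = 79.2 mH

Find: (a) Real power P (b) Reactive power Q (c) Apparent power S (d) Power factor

Step 1 — Angular frequency: ω = 2π·f = 2π·439 = 2758 rad/s.
Step 2 — Component impedances:
  Z1: Z = jωL = j·2758·0.00551 = 0 + j15.2 Ω
  Z2: Z = 1/(jωC) = -j/(ω·C) = 0 - j53 Ω
  Z3: Z = jωL = j·2758·0.0792 = 0 + j218.5 Ω
Step 3 — With the output port shorted to ground, the output series arm Z2 runs from the junction to ground; the shunt arm Z3 also runs from the junction to ground. They appear in parallel: Z3 || Z2 = 0 - j69.98 Ω.
Step 4 — Series with input arm Z1: Z_in = Z1 + (Z3 || Z2) = 0 - j54.78 Ω = 54.78∠-90.0° Ω.
Step 5 — Source phasor: V = 15∠134.0° V = -10.42 + j10.79 V.
Step 6 — Current: I = V / Z = -0.197 - j0.1902 A = 0.2738∠-136.0° A.
Step 7 — Complex power: S = V·I* = 0 - j4.107 VA.
Step 8 — Real power: P = Re(S) = 0 W.
Step 9 — Reactive power: Q = Im(S) = -4.107 VAR.
Step 10 — Apparent power: |S| = 4.107 VA.
Step 11 — Power factor: PF = P/|S| = 0 (leading).

(a) P = 0 W  (b) Q = -4.107 VAR  (c) S = 4.107 VA  (d) PF = 0 (leading)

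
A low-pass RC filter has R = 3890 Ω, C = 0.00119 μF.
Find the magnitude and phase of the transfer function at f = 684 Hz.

Step 1 — Angular frequency: ω = 2π·684 = 4298 rad/s.
Step 2 — Transfer function: H(jω) = 1/(1 + jωRC).
Step 3 — Denominator: 1 + jωRC = 1 + j·4298·3890·1.19e-09 = 1 + j0.01989.
Step 4 — H = 0.9996 - j0.01989.
Step 5 — Magnitude: |H| = 0.9998 (-0.0 dB); phase: φ = -1.1°.

|H| = 0.9998 (-0.0 dB), φ = -1.1°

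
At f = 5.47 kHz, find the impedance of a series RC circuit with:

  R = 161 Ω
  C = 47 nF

Step 1 — Angular frequency: ω = 2π·f = 2π·5470 = 3.437e+04 rad/s.
Step 2 — Component impedances:
  R: Z = R = 161 Ω
  C: Z = 1/(jωC) = -j/(ω·C) = 0 - j619.1 Ω
Step 3 — Series combination: Z_total = R + C = 161 - j619.1 Ω = 639.7∠-75.4° Ω.

Z = 161 - j619.1 Ω = 639.7∠-75.4° Ω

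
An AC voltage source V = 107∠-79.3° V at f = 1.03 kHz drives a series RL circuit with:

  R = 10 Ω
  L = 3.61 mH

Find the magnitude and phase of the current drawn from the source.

Step 1 — Angular frequency: ω = 2π·f = 2π·1030 = 6472 rad/s.
Step 2 — Component impedances:
  R: Z = R = 10 Ω
  L: Z = jωL = j·6472·0.00361 = 0 + j23.36 Ω
Step 3 — Series combination: Z_total = R + L = 10 + j23.36 Ω = 25.41∠66.8° Ω.
Step 4 — Source phasor: V = 107∠-79.3° V = 19.87 - j105.1 V.
Step 5 — Ohm's law: I = V / Z_total = (19.87 - j105.1) / (10 + j23.36) = -3.496 - j2.347 A.
Step 6 — Convert to polar: |I| = 4.21 A, ∠I = -146.1°.

I = 4.21∠-146.1° A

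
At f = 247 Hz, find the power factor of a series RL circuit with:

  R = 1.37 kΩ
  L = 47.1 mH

Step 1 — Angular frequency: ω = 2π·f = 2π·247 = 1552 rad/s.
Step 2 — Component impedances:
  R: Z = R = 1370 Ω
  L: Z = jωL = j·1552·0.0471 = 0 + j73.1 Ω
Step 3 — Series combination: Z_total = R + L = 1370 + j73.1 Ω = 1372∠3.1° Ω.
Step 4 — Power factor: PF = cos(φ) = Re(Z)/|Z| = 1370/1371.9 = 0.9986.
Step 5 — Type: Im(Z) = 73.1 ⇒ lagging (phase φ = 3.1°).

PF = 0.9986 (lagging, φ = 3.1°)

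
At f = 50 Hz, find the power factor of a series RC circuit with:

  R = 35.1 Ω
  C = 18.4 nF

Step 1 — Angular frequency: ω = 2π·f = 2π·50 = 314.2 rad/s.
Step 2 — Component impedances:
  R: Z = R = 35.1 Ω
  C: Z = 1/(jωC) = -j/(ω·C) = 0 - j1.73e+05 Ω
Step 3 — Series combination: Z_total = R + C = 35.1 - j1.73e+05 Ω = 1.73e+05∠-90.0° Ω.
Step 4 — Power factor: PF = cos(φ) = Re(Z)/|Z| = 35.1/1.73e+05 = 0.0002029.
Step 5 — Type: Im(Z) = -1.73e+05 ⇒ leading (phase φ = -90.0°).

PF = 0.0002029 (leading, φ = -90.0°)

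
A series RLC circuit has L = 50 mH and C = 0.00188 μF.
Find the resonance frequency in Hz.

Step 1 — Resonance condition Im(Z)=0 gives ω₀ = 1/√(LC).
Step 2 — ω₀ = 1/√(0.05·1.88e-09) = 1.031e+05 rad/s.
Step 3 — f₀ = ω₀/(2π) = 1.642e+04 Hz.

f₀ = 1.642e+04 Hz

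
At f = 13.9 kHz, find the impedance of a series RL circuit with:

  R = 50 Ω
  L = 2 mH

Step 1 — Angular frequency: ω = 2π·f = 2π·1.39e+04 = 8.734e+04 rad/s.
Step 2 — Component impedances:
  R: Z = R = 50 Ω
  L: Z = jωL = j·8.734e+04·0.002 = 0 + j174.7 Ω
Step 3 — Series combination: Z_total = R + L = 50 + j174.7 Ω = 181.7∠74.0° Ω.

Z = 50 + j174.7 Ω = 181.7∠74.0° Ω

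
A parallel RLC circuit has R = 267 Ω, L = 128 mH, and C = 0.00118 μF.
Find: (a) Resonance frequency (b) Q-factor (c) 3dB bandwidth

Step 1 — Resonance: ω₀ = 1/√(LC) = 1/√(0.128·1.18e-09) = 8.137e+04 rad/s.
Step 2 — f₀ = ω₀/(2π) = 1.295e+04 Hz.
Step 3 — Parallel Q: Q = R/(ω₀L) = 267/(8.137e+04·0.128) = 0.02564.
Step 4 — Bandwidth: Δω = ω₀/Q = 3.174e+06 rad/s; BW = Δω/(2π) = 5.052e+05 Hz.

(a) f₀ = 1.295e+04 Hz  (b) Q = 0.02564  (c) BW = 5.052e+05 Hz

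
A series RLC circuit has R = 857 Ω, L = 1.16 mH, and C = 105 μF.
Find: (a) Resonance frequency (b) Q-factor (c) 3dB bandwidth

Step 1 — Resonance: ω₀ = 1/√(LC) = 1/√(0.00116·0.000105) = 2865 rad/s.
Step 2 — f₀ = ω₀/(2π) = 456 Hz.
Step 3 — Series Q: Q = ω₀L/R = 2865·0.00116/857 = 0.003878.
Step 4 — Bandwidth: Δω = ω₀/Q = 7.388e+05 rad/s; BW = Δω/(2π) = 1.176e+05 Hz.

(a) f₀ = 456 Hz  (b) Q = 0.003878  (c) BW = 1.176e+05 Hz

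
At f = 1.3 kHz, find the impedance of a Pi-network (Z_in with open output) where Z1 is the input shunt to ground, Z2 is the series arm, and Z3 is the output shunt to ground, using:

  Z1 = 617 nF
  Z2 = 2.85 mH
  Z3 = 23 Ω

Step 1 — Angular frequency: ω = 2π·f = 2π·1300 = 8168 rad/s.
Step 2 — Component impedances:
  Z1: Z = 1/(jωC) = -j/(ω·C) = 0 - j198.4 Ω
  Z2: Z = jωL = j·8168·0.00285 = 0 + j23.28 Ω
  Z3: Z = R = 23 Ω
Step 3 — With open output, the series arm Z2 and the output shunt Z3 appear in series to ground: Z2 + Z3 = 23 + j23.28 Ω.
Step 4 — Parallel with input shunt Z1: Z_in = Z1 || (Z2 + Z3) = 29.02 + j22.56 Ω = 36.76∠37.9° Ω.

Z = 29.02 + j22.56 Ω = 36.76∠37.9° Ω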